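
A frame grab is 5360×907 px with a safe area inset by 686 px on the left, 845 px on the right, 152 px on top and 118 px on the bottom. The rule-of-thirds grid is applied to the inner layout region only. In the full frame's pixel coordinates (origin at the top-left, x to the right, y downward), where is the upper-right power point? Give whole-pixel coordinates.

Content width = 5360 − 686 − 845 = 3829 px; content height = 907 − 152 − 118 = 637 px.
Upper-right is two-thirds across and one-third down within the inner layout region.
x = 686 + 2 × 3829/3 = 686 + 2552.67 ≈ 3239
y = 152 + 1 × 637/3 = 152 + 212.33 ≈ 364

x = 3239 px, y = 364 px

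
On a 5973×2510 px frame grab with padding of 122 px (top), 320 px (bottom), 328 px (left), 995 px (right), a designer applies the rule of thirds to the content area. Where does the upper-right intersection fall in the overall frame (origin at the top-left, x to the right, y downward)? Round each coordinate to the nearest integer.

Content width = 5973 − 328 − 995 = 4650 px; content height = 2510 − 122 − 320 = 2068 px.
Upper-right is two-thirds across and one-third down within the content area.
x = 328 + 2 × 4650/3 = 328 + 3100.00 ≈ 3428
y = 122 + 1 × 2068/3 = 122 + 689.33 ≈ 811

(3428, 811)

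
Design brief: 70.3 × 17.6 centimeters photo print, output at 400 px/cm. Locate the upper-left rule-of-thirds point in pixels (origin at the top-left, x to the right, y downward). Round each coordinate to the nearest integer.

x = 9373 px, y = 2347 px

In pixels the canvas is 70.3 × 400 = 28120 wide and 17.6 × 400 = 7040 tall.
The upper-left point is one-third across and one-third down:
x = 1 × 28120/3 ≈ 9373; y = 1 × 7040/3 ≈ 2347.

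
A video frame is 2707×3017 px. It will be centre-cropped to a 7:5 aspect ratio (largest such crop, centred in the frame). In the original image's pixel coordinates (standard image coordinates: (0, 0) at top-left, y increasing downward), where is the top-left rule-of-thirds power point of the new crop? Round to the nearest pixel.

(902, 1186)

2707/3017 < 7/5, so the 7:5 crop keeps the full width 2707 and trims height to 2707 × 5/7 = 1933.57 px.
Top offset = (3017 − 1933.57)/2 = 541.71 px; left offset = 0.
Top-left is one-third across and one-third down within the crop:
x = 0.00 + 1 × 2707.00/3 ≈ 902; y = 541.71 + 1 × 1933.57/3 ≈ 1186.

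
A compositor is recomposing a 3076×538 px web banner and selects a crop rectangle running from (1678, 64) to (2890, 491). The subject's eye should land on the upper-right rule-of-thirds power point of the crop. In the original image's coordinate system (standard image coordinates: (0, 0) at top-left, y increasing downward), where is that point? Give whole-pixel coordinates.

x = 2486 px, y = 206 px

Crop width = 2890 − 1678 = 1212 px; one third is 404.00 px.
Crop height = 491 − 64 = 427 px; one third is 142.33 px.
The upper-right point is two-thirds across and one-third down within the crop:
x = 1678 + 2 × 404.00 ≈ 2486; y = 64 + 1 × 142.33 ≈ 206.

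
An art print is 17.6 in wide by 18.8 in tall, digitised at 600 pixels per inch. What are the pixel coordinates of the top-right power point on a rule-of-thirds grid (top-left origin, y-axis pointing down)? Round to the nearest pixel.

(7040, 3760)

In pixels the canvas is 17.6 × 600 = 10560 wide and 18.8 × 600 = 11280 tall.
The top-right point is two-thirds across and one-third down:
x = 2 × 10560/3 ≈ 7040; y = 1 × 11280/3 ≈ 3760.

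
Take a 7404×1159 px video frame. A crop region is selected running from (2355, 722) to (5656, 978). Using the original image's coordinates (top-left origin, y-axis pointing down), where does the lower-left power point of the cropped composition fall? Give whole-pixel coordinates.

Crop width = 5656 − 2355 = 3301 px; one third is 1100.33 px.
Crop height = 978 − 722 = 256 px; one third is 85.33 px.
The lower-left point is one-third across and two-thirds down within the crop:
x = 2355 + 1 × 1100.33 ≈ 3455; y = 722 + 2 × 85.33 ≈ 893.

x = 3455 px, y = 893 px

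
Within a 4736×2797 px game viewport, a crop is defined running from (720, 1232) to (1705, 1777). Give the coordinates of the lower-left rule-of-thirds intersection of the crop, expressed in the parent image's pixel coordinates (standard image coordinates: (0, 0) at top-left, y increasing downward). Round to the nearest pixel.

(1048, 1595)

Crop width = 1705 − 720 = 985 px; one third is 328.33 px.
Crop height = 1777 − 1232 = 545 px; one third is 181.67 px.
The lower-left point is one-third across and two-thirds down within the crop:
x = 720 + 1 × 328.33 ≈ 1048; y = 1232 + 2 × 181.67 ≈ 1595.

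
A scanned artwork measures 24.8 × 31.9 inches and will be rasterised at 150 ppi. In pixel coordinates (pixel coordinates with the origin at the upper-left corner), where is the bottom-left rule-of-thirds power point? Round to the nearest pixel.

In pixels the canvas is 24.8 × 150 = 3720 wide and 31.9 × 150 = 4785 tall.
The bottom-left point is one-third across and two-thirds down:
x = 1 × 3720/3 ≈ 1240; y = 2 × 4785/3 ≈ 3190.

x = 1240 px, y = 3190 px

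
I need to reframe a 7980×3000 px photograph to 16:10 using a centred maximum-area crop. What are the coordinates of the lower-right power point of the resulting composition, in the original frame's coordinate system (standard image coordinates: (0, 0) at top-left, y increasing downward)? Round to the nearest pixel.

7980/3000 > 16/10, so the 16:10 crop keeps the full height 3000 and trims width to 3000 × 16/10 = 4800.00 px.
Left offset = (7980 − 4800.00)/2 = 1590.00 px; top offset = 0.
Lower-right is two-thirds across and two-thirds down within the crop:
x = 1590.00 + 2 × 4800.00/3 ≈ 4790; y = 0.00 + 2 × 3000.00/3 ≈ 2000.

(4790, 2000)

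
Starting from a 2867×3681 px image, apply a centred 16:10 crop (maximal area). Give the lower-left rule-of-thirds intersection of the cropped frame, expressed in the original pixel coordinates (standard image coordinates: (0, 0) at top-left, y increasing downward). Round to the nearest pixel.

2867/3681 < 16/10, so the 16:10 crop keeps the full width 2867 and trims height to 2867 × 10/16 = 1791.88 px.
Top offset = (3681 − 1791.88)/2 = 944.56 px; left offset = 0.
Lower-left is one-third across and two-thirds down within the crop:
x = 0.00 + 1 × 2867.00/3 ≈ 956; y = 944.56 + 2 × 1791.88/3 ≈ 2139.

(956, 2139)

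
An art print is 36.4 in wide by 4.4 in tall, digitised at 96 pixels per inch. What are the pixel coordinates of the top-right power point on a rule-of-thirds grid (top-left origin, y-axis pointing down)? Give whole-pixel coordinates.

In pixels the canvas is 36.4 × 96 = 3494.4 wide and 4.4 × 96 = 422.4 tall.
The top-right point is two-thirds across and one-third down:
x = 2 × 3494.4/3 ≈ 2330; y = 1 × 422.4/3 ≈ 141.

(2330, 141)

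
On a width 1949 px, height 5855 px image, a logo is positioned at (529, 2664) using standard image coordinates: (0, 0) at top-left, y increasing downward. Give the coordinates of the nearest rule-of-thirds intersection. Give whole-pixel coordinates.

Third lines: x ∈ {650, 1299}, y ∈ {1952, 3903}.
529 is closer to x = 650; 2664 is closer to y = 1952.
So the nearest intersection is the upper-left power point.

(650, 1952)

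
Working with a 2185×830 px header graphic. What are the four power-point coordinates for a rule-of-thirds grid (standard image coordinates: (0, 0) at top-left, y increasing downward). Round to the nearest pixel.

One third of 2185 is 728.33; one third of 830 is 276.67.
Vertical third lines at x = 728 and x = 1457; horizontal third lines at y = 277 and y = 553.

(728, 277), (1457, 277), (728, 553), (1457, 553)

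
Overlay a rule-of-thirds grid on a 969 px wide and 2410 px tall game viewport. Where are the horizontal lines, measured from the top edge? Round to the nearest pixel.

y = 803 px and y = 1607 px

2410 / 3 = 803.33, so the horizontal lines sit at one and two thirds of 2410.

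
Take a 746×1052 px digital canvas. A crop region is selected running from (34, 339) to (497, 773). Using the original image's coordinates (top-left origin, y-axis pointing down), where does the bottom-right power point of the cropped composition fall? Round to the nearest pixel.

Crop width = 497 − 34 = 463 px; one third is 154.33 px.
Crop height = 773 − 339 = 434 px; one third is 144.67 px.
The bottom-right point is two-thirds across and two-thirds down within the crop:
x = 34 + 2 × 154.33 ≈ 343; y = 339 + 2 × 144.67 ≈ 628.

x = 343 px, y = 628 px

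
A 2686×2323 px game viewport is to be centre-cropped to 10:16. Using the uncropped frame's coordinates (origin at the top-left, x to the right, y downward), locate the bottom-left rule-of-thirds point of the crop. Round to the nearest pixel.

2686/2323 > 10/16, so the 10:16 crop keeps the full height 2323 and trims width to 2323 × 10/16 = 1451.88 px.
Left offset = (2686 − 1451.88)/2 = 617.06 px; top offset = 0.
Bottom-left is one-third across and two-thirds down within the crop:
x = 617.06 + 1 × 1451.88/3 ≈ 1101; y = 0.00 + 2 × 2323.00/3 ≈ 1549.

(1101, 1549)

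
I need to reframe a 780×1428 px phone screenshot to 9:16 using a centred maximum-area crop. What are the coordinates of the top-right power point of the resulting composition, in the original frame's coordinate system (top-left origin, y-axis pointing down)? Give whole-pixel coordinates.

(520, 483)

780/1428 < 9/16, so the 9:16 crop keeps the full width 780 and trims height to 780 × 16/9 = 1386.67 px.
Top offset = (1428 − 1386.67)/2 = 20.67 px; left offset = 0.
Top-right is two-thirds across and one-third down within the crop:
x = 0.00 + 2 × 780.00/3 ≈ 520; y = 20.67 + 1 × 1386.67/3 ≈ 483.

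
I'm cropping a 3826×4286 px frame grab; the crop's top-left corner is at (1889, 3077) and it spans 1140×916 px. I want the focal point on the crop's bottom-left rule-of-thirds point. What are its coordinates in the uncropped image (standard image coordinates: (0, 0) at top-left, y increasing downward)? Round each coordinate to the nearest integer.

x = 2269 px, y = 3688 px

One third of the crop width 1140 is 380.00 px.
One third of the crop height 916 is 305.33 px.
The bottom-left point is one-third across and two-thirds down within the crop:
x = 1889 + 1 × 380.00 ≈ 2269; y = 3077 + 2 × 305.33 ≈ 3688.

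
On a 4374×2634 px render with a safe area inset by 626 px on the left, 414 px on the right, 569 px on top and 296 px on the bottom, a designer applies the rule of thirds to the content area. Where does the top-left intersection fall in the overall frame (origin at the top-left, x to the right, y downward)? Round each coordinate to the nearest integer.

(1737, 1159)

Content width = 4374 − 626 − 414 = 3334 px; content height = 2634 − 569 − 296 = 1769 px.
Top-left is one-third across and one-third down within the content area.
x = 626 + 1 × 3334/3 = 626 + 1111.33 ≈ 1737
y = 569 + 1 × 1769/3 = 569 + 589.67 ≈ 1159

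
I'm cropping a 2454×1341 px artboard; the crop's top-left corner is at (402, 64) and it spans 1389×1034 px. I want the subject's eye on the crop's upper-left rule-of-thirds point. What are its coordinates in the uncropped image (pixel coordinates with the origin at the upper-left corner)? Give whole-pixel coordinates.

(865, 409)

One third of the crop width 1389 is 463.00 px.
One third of the crop height 1034 is 344.67 px.
The upper-left point is one-third across and one-third down within the crop:
x = 402 + 1 × 463.00 ≈ 865; y = 64 + 1 × 344.67 ≈ 409.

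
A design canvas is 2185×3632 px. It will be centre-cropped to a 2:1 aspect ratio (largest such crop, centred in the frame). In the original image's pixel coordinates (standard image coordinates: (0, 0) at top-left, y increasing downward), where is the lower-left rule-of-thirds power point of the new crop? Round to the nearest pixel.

(728, 1998)

2185/3632 < 2/1, so the 2:1 crop keeps the full width 2185 and trims height to 2185 × 1/2 = 1092.50 px.
Top offset = (3632 − 1092.50)/2 = 1269.75 px; left offset = 0.
Lower-left is one-third across and two-thirds down within the crop:
x = 0.00 + 1 × 2185.00/3 ≈ 728; y = 1269.75 + 2 × 1092.50/3 ≈ 1998.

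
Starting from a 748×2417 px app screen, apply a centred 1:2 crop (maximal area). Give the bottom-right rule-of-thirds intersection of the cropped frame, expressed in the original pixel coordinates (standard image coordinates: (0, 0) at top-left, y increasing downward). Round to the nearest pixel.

x = 499 px, y = 1458 px

748/2417 < 1/2, so the 1:2 crop keeps the full width 748 and trims height to 748 × 2/1 = 1496.00 px.
Top offset = (2417 − 1496.00)/2 = 460.50 px; left offset = 0.
Bottom-right is two-thirds across and two-thirds down within the crop:
x = 0.00 + 2 × 748.00/3 ≈ 499; y = 460.50 + 2 × 1496.00/3 ≈ 1458.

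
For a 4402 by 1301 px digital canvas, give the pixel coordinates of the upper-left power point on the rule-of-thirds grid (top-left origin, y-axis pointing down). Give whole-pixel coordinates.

The upper-left point sits one-third of the way across and one-third of the way down.
x = 1 × 4402/3 ≈ 1467; y = 1 × 1301/3 ≈ 434.

(1467, 434)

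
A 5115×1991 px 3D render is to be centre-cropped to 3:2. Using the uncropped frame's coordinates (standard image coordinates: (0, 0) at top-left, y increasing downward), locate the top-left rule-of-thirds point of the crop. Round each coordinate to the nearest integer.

5115/1991 > 3/2, so the 3:2 crop keeps the full height 1991 and trims width to 1991 × 3/2 = 2986.50 px.
Left offset = (5115 − 2986.50)/2 = 1064.25 px; top offset = 0.
Top-left is one-third across and one-third down within the crop:
x = 1064.25 + 1 × 2986.50/3 ≈ 2060; y = 0.00 + 1 × 1991.00/3 ≈ 664.

x = 2060 px, y = 664 px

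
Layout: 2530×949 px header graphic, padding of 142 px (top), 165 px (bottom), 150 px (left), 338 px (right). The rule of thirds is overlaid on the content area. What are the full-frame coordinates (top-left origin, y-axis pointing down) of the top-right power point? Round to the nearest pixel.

x = 1511 px, y = 356 px

Content width = 2530 − 150 − 338 = 2042 px; content height = 949 − 142 − 165 = 642 px.
Top-right is two-thirds across and one-third down within the content area.
x = 150 + 2 × 2042/3 = 150 + 1361.33 ≈ 1511
y = 142 + 1 × 642/3 = 142 + 214.00 ≈ 356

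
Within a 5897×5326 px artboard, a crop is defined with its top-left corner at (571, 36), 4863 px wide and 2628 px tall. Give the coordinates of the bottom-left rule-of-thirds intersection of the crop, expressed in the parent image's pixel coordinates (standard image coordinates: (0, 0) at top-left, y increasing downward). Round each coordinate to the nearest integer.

One third of the crop width 4863 is 1621.00 px.
One third of the crop height 2628 is 876.00 px.
The bottom-left point is one-third across and two-thirds down within the crop:
x = 571 + 1 × 1621.00 ≈ 2192; y = 36 + 2 × 876.00 ≈ 1788.

x = 2192 px, y = 1788 px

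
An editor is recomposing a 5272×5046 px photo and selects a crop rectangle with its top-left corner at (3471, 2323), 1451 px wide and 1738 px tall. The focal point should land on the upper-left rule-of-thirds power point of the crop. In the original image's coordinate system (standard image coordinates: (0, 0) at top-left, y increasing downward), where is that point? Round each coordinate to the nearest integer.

One third of the crop width 1451 is 483.67 px.
One third of the crop height 1738 is 579.33 px.
The upper-left point is one-third across and one-third down within the crop:
x = 3471 + 1 × 483.67 ≈ 3955; y = 2323 + 1 × 579.33 ≈ 2902.

x = 3955 px, y = 2902 px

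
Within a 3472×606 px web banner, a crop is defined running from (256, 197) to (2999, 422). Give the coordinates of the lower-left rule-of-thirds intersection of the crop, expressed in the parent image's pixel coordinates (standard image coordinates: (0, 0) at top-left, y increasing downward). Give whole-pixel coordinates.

Crop width = 2999 − 256 = 2743 px; one third is 914.33 px.
Crop height = 422 − 197 = 225 px; one third is 75.00 px.
The lower-left point is one-third across and two-thirds down within the crop:
x = 256 + 1 × 914.33 ≈ 1170; y = 197 + 2 × 75.00 ≈ 347.

(1170, 347)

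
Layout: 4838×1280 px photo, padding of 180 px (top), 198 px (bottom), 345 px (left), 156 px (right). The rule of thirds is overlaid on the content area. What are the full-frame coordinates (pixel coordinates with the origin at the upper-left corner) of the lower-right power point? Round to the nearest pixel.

Content width = 4838 − 345 − 156 = 4337 px; content height = 1280 − 180 − 198 = 902 px.
Lower-right is two-thirds across and two-thirds down within the content area.
x = 345 + 2 × 4337/3 = 345 + 2891.33 ≈ 3236
y = 180 + 2 × 902/3 = 180 + 601.33 ≈ 781

x = 3236 px, y = 781 px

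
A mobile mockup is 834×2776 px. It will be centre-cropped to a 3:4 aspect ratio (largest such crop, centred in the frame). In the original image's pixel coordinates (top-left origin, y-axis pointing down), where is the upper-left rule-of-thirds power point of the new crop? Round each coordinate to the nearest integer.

x = 278 px, y = 1203 px

834/2776 < 3/4, so the 3:4 crop keeps the full width 834 and trims height to 834 × 4/3 = 1112.00 px.
Top offset = (2776 − 1112.00)/2 = 832.00 px; left offset = 0.
Upper-left is one-third across and one-third down within the crop:
x = 0.00 + 1 × 834.00/3 ≈ 278; y = 832.00 + 1 × 1112.00/3 ≈ 1203.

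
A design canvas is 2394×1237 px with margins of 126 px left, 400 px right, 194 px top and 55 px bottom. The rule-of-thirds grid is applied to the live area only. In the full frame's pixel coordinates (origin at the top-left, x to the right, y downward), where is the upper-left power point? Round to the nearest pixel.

x = 749 px, y = 523 px

Content width = 2394 − 126 − 400 = 1868 px; content height = 1237 − 194 − 55 = 988 px.
Upper-left is one-third across and one-third down within the live area.
x = 126 + 1 × 1868/3 = 126 + 622.67 ≈ 749
y = 194 + 1 × 988/3 = 194 + 329.33 ≈ 523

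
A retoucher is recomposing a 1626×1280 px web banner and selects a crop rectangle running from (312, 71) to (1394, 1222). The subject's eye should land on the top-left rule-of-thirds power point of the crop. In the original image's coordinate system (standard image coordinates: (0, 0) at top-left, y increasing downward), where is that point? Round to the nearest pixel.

Crop width = 1394 − 312 = 1082 px; one third is 360.67 px.
Crop height = 1222 − 71 = 1151 px; one third is 383.67 px.
The top-left point is one-third across and one-third down within the crop:
x = 312 + 1 × 360.67 ≈ 673; y = 71 + 1 × 383.67 ≈ 455.

x = 673 px, y = 455 px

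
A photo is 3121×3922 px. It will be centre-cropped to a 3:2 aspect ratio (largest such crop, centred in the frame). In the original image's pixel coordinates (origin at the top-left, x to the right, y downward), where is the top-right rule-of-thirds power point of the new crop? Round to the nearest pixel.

x = 2081 px, y = 1614 px

3121/3922 < 3/2, so the 3:2 crop keeps the full width 3121 and trims height to 3121 × 2/3 = 2080.67 px.
Top offset = (3922 − 2080.67)/2 = 920.67 px; left offset = 0.
Top-right is two-thirds across and one-third down within the crop:
x = 0.00 + 2 × 3121.00/3 ≈ 2081; y = 920.67 + 1 × 2080.67/3 ≈ 1614.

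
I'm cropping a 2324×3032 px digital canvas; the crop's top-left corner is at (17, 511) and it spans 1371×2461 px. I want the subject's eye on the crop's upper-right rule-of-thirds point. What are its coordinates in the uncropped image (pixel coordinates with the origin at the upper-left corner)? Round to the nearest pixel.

(931, 1331)

One third of the crop width 1371 is 457.00 px.
One third of the crop height 2461 is 820.33 px.
The upper-right point is two-thirds across and one-third down within the crop:
x = 17 + 2 × 457.00 ≈ 931; y = 511 + 1 × 820.33 ≈ 1331.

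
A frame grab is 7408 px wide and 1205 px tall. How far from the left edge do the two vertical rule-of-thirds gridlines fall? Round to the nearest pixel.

x = 2469 px and x = 4939 px

7408 / 3 = 2469.33, so the vertical lines sit at one and two thirds of 7408.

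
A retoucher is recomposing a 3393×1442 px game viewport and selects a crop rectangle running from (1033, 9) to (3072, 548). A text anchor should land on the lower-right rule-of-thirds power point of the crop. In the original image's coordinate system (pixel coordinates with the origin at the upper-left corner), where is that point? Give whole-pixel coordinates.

Crop width = 3072 − 1033 = 2039 px; one third is 679.67 px.
Crop height = 548 − 9 = 539 px; one third is 179.67 px.
The lower-right point is two-thirds across and two-thirds down within the crop:
x = 1033 + 2 × 679.67 ≈ 2392; y = 9 + 2 × 179.67 ≈ 368.

x = 2392 px, y = 368 px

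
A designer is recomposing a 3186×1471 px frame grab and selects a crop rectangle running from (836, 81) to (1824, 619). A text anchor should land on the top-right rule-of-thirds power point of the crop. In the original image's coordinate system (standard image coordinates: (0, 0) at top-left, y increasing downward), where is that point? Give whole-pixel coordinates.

Crop width = 1824 − 836 = 988 px; one third is 329.33 px.
Crop height = 619 − 81 = 538 px; one third is 179.33 px.
The top-right point is two-thirds across and one-third down within the crop:
x = 836 + 2 × 329.33 ≈ 1495; y = 81 + 1 × 179.33 ≈ 260.

x = 1495 px, y = 260 px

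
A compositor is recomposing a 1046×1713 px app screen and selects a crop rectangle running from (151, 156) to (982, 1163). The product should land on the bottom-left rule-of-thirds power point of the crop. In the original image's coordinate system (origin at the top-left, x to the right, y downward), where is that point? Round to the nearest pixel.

(428, 827)

Crop width = 982 − 151 = 831 px; one third is 277.00 px.
Crop height = 1163 − 156 = 1007 px; one third is 335.67 px.
The bottom-left point is one-third across and two-thirds down within the crop:
x = 151 + 1 × 277.00 ≈ 428; y = 156 + 2 × 335.67 ≈ 827.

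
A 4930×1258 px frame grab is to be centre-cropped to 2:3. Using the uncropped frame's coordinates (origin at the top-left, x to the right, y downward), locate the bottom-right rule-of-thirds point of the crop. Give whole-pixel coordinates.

4930/1258 > 2/3, so the 2:3 crop keeps the full height 1258 and trims width to 1258 × 2/3 = 838.67 px.
Left offset = (4930 − 838.67)/2 = 2045.67 px; top offset = 0.
Bottom-right is two-thirds across and two-thirds down within the crop:
x = 2045.67 + 2 × 838.67/3 ≈ 2605; y = 0.00 + 2 × 1258.00/3 ≈ 839.

(2605, 839)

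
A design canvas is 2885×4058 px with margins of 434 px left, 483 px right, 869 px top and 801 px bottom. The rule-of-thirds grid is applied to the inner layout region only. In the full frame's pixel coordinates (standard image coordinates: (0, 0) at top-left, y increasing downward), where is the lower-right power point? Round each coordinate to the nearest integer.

x = 1746 px, y = 2461 px

Content width = 2885 − 434 − 483 = 1968 px; content height = 4058 − 869 − 801 = 2388 px.
Lower-right is two-thirds across and two-thirds down within the inner layout region.
x = 434 + 2 × 1968/3 = 434 + 1312.00 ≈ 1746
y = 869 + 2 × 2388/3 = 869 + 1592.00 ≈ 2461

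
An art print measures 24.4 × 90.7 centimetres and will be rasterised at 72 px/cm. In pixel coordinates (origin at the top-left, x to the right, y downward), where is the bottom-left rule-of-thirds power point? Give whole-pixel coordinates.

x = 586 px, y = 4354 px

In pixels the canvas is 24.4 × 72 = 1756.8 wide and 90.7 × 72 = 6530.4 tall.
The bottom-left point is one-third across and two-thirds down:
x = 1 × 1756.8/3 ≈ 586; y = 2 × 6530.4/3 ≈ 4354.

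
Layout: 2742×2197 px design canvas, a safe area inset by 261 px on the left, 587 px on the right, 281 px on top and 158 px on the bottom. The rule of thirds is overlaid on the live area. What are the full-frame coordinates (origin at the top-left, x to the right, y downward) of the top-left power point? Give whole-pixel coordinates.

(892, 867)

Content width = 2742 − 261 − 587 = 1894 px; content height = 2197 − 281 − 158 = 1758 px.
Top-left is one-third across and one-third down within the live area.
x = 261 + 1 × 1894/3 = 261 + 631.33 ≈ 892
y = 281 + 1 × 1758/3 = 281 + 586.00 ≈ 867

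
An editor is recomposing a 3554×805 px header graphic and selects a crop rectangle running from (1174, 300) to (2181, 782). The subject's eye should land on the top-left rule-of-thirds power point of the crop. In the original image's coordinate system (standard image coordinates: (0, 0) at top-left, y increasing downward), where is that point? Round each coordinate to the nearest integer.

Crop width = 2181 − 1174 = 1007 px; one third is 335.67 px.
Crop height = 782 − 300 = 482 px; one third is 160.67 px.
The top-left point is one-third across and one-third down within the crop:
x = 1174 + 1 × 335.67 ≈ 1510; y = 300 + 1 × 160.67 ≈ 461.

(1510, 461)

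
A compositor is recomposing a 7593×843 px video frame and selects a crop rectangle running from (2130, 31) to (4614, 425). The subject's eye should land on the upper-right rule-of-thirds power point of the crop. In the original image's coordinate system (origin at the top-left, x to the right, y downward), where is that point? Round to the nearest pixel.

x = 3786 px, y = 162 px

Crop width = 4614 − 2130 = 2484 px; one third is 828.00 px.
Crop height = 425 − 31 = 394 px; one third is 131.33 px.
The upper-right point is two-thirds across and one-third down within the crop:
x = 2130 + 2 × 828.00 ≈ 3786; y = 31 + 1 × 131.33 ≈ 162.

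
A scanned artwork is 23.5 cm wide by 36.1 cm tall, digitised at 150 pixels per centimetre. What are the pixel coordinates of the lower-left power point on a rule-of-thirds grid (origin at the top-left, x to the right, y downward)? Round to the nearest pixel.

(1175, 3610)

In pixels the canvas is 23.5 × 150 = 3525 wide and 36.1 × 150 = 5415 tall.
The lower-left point is one-third across and two-thirds down:
x = 1 × 3525/3 ≈ 1175; y = 2 × 5415/3 ≈ 3610.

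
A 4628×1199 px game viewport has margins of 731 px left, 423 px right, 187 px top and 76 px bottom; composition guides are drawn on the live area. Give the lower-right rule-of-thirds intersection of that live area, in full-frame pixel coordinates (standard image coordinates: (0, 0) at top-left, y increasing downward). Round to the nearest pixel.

(3047, 811)

Content width = 4628 − 731 − 423 = 3474 px; content height = 1199 − 187 − 76 = 936 px.
Lower-right is two-thirds across and two-thirds down within the live area.
x = 731 + 2 × 3474/3 = 731 + 2316.00 ≈ 3047
y = 187 + 2 × 936/3 = 187 + 624.00 ≈ 811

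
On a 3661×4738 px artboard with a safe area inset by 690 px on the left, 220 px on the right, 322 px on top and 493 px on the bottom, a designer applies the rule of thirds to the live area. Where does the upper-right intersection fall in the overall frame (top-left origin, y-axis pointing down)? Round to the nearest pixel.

Content width = 3661 − 690 − 220 = 2751 px; content height = 4738 − 322 − 493 = 3923 px.
Upper-right is two-thirds across and one-third down within the live area.
x = 690 + 2 × 2751/3 = 690 + 1834.00 ≈ 2524
y = 322 + 1 × 3923/3 = 322 + 1307.67 ≈ 1630

(2524, 1630)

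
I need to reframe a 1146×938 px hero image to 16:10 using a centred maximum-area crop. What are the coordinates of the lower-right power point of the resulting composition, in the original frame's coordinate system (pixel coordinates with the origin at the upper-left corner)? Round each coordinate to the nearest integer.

1146/938 < 16/10, so the 16:10 crop keeps the full width 1146 and trims height to 1146 × 10/16 = 716.25 px.
Top offset = (938 − 716.25)/2 = 110.88 px; left offset = 0.
Lower-right is two-thirds across and two-thirds down within the crop:
x = 0.00 + 2 × 1146.00/3 ≈ 764; y = 110.88 + 2 × 716.25/3 ≈ 588.

x = 764 px, y = 588 px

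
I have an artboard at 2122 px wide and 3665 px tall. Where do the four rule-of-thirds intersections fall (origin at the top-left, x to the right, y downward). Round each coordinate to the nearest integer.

One third of 2122 is 707.33; one third of 3665 is 1221.67.
Vertical third lines at x = 707 and x = 1415; horizontal third lines at y = 1222 and y = 2443.

(707, 1222), (1415, 1222), (707, 2443), (1415, 2443)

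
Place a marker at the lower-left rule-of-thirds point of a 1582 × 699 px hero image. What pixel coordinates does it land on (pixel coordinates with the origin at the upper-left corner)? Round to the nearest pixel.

(527, 466)

The lower-left point sits one-third of the way across and two-thirds of the way down.
x = 1 × 1582/3 ≈ 527; y = 2 × 699/3 ≈ 466.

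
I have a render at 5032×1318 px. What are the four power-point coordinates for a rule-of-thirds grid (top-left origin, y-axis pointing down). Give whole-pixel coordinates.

(1677, 439), (3355, 439), (1677, 879), (3355, 879)

One third of 5032 is 1677.33; one third of 1318 is 439.33.
Vertical third lines at x = 1677 and x = 3355; horizontal third lines at y = 439 and y = 879.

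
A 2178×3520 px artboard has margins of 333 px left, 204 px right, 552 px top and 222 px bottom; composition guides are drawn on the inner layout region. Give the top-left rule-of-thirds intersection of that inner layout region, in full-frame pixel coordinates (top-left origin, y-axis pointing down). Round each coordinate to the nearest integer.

Content width = 2178 − 333 − 204 = 1641 px; content height = 3520 − 552 − 222 = 2746 px.
Top-left is one-third across and one-third down within the inner layout region.
x = 333 + 1 × 1641/3 = 333 + 547.00 ≈ 880
y = 552 + 1 × 2746/3 = 552 + 915.33 ≈ 1467

(880, 1467)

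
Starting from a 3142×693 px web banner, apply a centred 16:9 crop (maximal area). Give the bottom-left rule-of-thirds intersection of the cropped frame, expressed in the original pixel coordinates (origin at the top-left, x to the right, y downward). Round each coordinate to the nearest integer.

3142/693 > 16/9, so the 16:9 crop keeps the full height 693 and trims width to 693 × 16/9 = 1232.00 px.
Left offset = (3142 − 1232.00)/2 = 955.00 px; top offset = 0.
Bottom-left is one-third across and two-thirds down within the crop:
x = 955.00 + 1 × 1232.00/3 ≈ 1366; y = 0.00 + 2 × 693.00/3 ≈ 462.

x = 1366 px, y = 462 px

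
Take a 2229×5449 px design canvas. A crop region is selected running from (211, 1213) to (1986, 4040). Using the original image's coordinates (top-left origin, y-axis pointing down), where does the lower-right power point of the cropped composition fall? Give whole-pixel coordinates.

Crop width = 1986 − 211 = 1775 px; one third is 591.67 px.
Crop height = 4040 − 1213 = 2827 px; one third is 942.33 px.
The lower-right point is two-thirds across and two-thirds down within the crop:
x = 211 + 2 × 591.67 ≈ 1394; y = 1213 + 2 × 942.33 ≈ 3098.

x = 1394 px, y = 3098 px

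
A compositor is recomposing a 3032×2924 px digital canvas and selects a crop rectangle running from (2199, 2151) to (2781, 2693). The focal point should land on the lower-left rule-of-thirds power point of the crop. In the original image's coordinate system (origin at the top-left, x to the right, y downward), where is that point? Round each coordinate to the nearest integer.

Crop width = 2781 − 2199 = 582 px; one third is 194.00 px.
Crop height = 2693 − 2151 = 542 px; one third is 180.67 px.
The lower-left point is one-third across and two-thirds down within the crop:
x = 2199 + 1 × 194.00 ≈ 2393; y = 2151 + 2 × 180.67 ≈ 2512.

x = 2393 px, y = 2512 px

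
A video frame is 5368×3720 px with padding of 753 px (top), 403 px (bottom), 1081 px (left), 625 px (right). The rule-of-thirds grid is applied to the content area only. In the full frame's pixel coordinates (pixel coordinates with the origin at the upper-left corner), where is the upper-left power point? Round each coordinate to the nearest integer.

x = 2302 px, y = 1608 px

Content width = 5368 − 1081 − 625 = 3662 px; content height = 3720 − 753 − 403 = 2564 px.
Upper-left is one-third across and one-third down within the content area.
x = 1081 + 1 × 3662/3 = 1081 + 1220.67 ≈ 2302
y = 753 + 1 × 2564/3 = 753 + 854.67 ≈ 1608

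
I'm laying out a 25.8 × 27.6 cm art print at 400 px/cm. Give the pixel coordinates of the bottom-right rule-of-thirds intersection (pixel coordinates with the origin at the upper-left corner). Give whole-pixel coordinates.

In pixels the canvas is 25.8 × 400 = 10320 wide and 27.6 × 400 = 11040 tall.
The bottom-right point is two-thirds across and two-thirds down:
x = 2 × 10320/3 ≈ 6880; y = 2 × 11040/3 ≈ 7360.

(6880, 7360)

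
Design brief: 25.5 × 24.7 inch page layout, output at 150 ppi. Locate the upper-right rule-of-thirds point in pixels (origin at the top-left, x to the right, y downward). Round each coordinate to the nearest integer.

(2550, 1235)

In pixels the canvas is 25.5 × 150 = 3825 wide and 24.7 × 150 = 3705 tall.
The upper-right point is two-thirds across and one-third down:
x = 2 × 3825/3 ≈ 2550; y = 1 × 3705/3 ≈ 1235.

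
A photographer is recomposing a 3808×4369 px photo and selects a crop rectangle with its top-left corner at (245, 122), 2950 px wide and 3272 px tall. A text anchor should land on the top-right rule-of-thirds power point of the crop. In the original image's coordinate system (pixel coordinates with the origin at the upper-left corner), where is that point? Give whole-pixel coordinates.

(2212, 1213)

One third of the crop width 2950 is 983.33 px.
One third of the crop height 3272 is 1090.67 px.
The top-right point is two-thirds across and one-third down within the crop:
x = 245 + 2 × 983.33 ≈ 2212; y = 122 + 1 × 1090.67 ≈ 1213.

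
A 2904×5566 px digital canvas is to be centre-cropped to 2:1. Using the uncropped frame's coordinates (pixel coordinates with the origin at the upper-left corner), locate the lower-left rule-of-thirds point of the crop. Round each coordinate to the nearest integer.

2904/5566 < 2/1, so the 2:1 crop keeps the full width 2904 and trims height to 2904 × 1/2 = 1452.00 px.
Top offset = (5566 − 1452.00)/2 = 2057.00 px; left offset = 0.
Lower-left is one-third across and two-thirds down within the crop:
x = 0.00 + 1 × 2904.00/3 ≈ 968; y = 2057.00 + 2 × 1452.00/3 ≈ 3025.

x = 968 px, y = 3025 px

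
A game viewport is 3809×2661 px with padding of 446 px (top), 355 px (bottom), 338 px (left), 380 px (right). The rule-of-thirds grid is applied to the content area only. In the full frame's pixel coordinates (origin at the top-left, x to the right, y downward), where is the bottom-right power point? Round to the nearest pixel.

Content width = 3809 − 338 − 380 = 3091 px; content height = 2661 − 446 − 355 = 1860 px.
Bottom-right is two-thirds across and two-thirds down within the content area.
x = 338 + 2 × 3091/3 = 338 + 2060.67 ≈ 2399
y = 446 + 2 × 1860/3 = 446 + 1240.00 ≈ 1686

x = 2399 px, y = 1686 px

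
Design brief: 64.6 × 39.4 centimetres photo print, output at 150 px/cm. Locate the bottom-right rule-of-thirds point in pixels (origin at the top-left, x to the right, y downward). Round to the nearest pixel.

In pixels the canvas is 64.6 × 150 = 9690 wide and 39.4 × 150 = 5910 tall.
The bottom-right point is two-thirds across and two-thirds down:
x = 2 × 9690/3 ≈ 6460; y = 2 × 5910/3 ≈ 3940.

(6460, 3940)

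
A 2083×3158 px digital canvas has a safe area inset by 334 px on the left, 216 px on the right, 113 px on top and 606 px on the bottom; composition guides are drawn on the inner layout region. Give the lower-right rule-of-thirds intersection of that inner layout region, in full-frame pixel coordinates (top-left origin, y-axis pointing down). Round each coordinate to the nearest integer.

(1356, 1739)

Content width = 2083 − 334 − 216 = 1533 px; content height = 3158 − 113 − 606 = 2439 px.
Lower-right is two-thirds across and two-thirds down within the inner layout region.
x = 334 + 2 × 1533/3 = 334 + 1022.00 ≈ 1356
y = 113 + 2 × 2439/3 = 113 + 1626.00 ≈ 1739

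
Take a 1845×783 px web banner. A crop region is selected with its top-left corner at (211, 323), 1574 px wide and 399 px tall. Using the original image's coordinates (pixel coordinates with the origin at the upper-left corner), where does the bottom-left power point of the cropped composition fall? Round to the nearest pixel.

One third of the crop width 1574 is 524.67 px.
One third of the crop height 399 is 133.00 px.
The bottom-left point is one-third across and two-thirds down within the crop:
x = 211 + 1 × 524.67 ≈ 736; y = 323 + 2 × 133.00 ≈ 589.

x = 736 px, y = 589 px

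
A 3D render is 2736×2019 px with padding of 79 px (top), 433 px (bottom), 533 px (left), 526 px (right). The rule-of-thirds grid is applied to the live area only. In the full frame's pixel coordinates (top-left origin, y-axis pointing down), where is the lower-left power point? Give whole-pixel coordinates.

(1092, 1084)

Content width = 2736 − 533 − 526 = 1677 px; content height = 2019 − 79 − 433 = 1507 px.
Lower-left is one-third across and two-thirds down within the live area.
x = 533 + 1 × 1677/3 = 533 + 559.00 ≈ 1092
y = 79 + 2 × 1507/3 = 79 + 1004.67 ≈ 1084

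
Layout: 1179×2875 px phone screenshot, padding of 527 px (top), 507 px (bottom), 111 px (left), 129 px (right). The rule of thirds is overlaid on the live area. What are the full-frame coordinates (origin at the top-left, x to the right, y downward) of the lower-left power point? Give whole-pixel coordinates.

Content width = 1179 − 111 − 129 = 939 px; content height = 2875 − 527 − 507 = 1841 px.
Lower-left is one-third across and two-thirds down within the live area.
x = 111 + 1 × 939/3 = 111 + 313.00 ≈ 424
y = 527 + 2 × 1841/3 = 527 + 1227.33 ≈ 1754

x = 424 px, y = 1754 px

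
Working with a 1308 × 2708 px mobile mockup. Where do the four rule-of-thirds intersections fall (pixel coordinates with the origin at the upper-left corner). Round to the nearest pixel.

(436, 903), (872, 903), (436, 1805), (872, 1805)

One third of 1308 is 436; one third of 2708 is 902.67.
Vertical third lines at x = 436 and x = 872; horizontal third lines at y = 903 and y = 1805.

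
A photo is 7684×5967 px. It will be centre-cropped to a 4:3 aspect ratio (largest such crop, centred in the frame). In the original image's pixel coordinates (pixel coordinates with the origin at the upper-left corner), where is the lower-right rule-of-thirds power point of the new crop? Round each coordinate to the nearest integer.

(5123, 3944)

7684/5967 < 4/3, so the 4:3 crop keeps the full width 7684 and trims height to 7684 × 3/4 = 5763.00 px.
Top offset = (5967 − 5763.00)/2 = 102.00 px; left offset = 0.
Lower-right is two-thirds across and two-thirds down within the crop:
x = 0.00 + 2 × 7684.00/3 ≈ 5123; y = 102.00 + 2 × 5763.00/3 ≈ 3944.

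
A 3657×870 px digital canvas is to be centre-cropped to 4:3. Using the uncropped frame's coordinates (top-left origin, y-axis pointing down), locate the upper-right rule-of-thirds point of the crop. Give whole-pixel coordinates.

(2022, 290)

3657/870 > 4/3, so the 4:3 crop keeps the full height 870 and trims width to 870 × 4/3 = 1160.00 px.
Left offset = (3657 − 1160.00)/2 = 1248.50 px; top offset = 0.
Upper-right is two-thirds across and one-third down within the crop:
x = 1248.50 + 2 × 1160.00/3 ≈ 2022; y = 0.00 + 1 × 870.00/3 ≈ 290.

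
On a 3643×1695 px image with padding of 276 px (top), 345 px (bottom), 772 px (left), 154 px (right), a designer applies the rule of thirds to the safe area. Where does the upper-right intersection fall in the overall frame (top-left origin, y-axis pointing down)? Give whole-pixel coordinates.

x = 2583 px, y = 634 px

Content width = 3643 − 772 − 154 = 2717 px; content height = 1695 − 276 − 345 = 1074 px.
Upper-right is two-thirds across and one-third down within the safe area.
x = 772 + 2 × 2717/3 = 772 + 1811.33 ≈ 2583
y = 276 + 1 × 1074/3 = 276 + 358.00 ≈ 634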